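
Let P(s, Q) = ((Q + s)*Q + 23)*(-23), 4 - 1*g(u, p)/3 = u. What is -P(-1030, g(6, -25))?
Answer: 143497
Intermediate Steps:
g(u, p) = 12 - 3*u
P(s, Q) = -529 - 23*Q*(Q + s) (P(s, Q) = (Q*(Q + s) + 23)*(-23) = (23 + Q*(Q + s))*(-23) = -529 - 23*Q*(Q + s))
-P(-1030, g(6, -25)) = -(-529 - 23*(12 - 3*6)² - 23*(12 - 3*6)*(-1030)) = -(-529 - 23*(12 - 18)² - 23*(12 - 18)*(-1030)) = -(-529 - 23*(-6)² - 23*(-6)*(-1030)) = -(-529 - 23*36 - 142140) = -(-529 - 828 - 142140) = -1*(-143497) = 143497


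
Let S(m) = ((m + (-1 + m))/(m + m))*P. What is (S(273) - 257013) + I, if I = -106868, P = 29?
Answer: -198663221/546 ≈ -3.6385e+5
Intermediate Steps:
S(m) = 29*(-1 + 2*m)/(2*m) (S(m) = ((m + (-1 + m))/(m + m))*29 = ((-1 + 2*m)/((2*m)))*29 = ((-1 + 2*m)*(1/(2*m)))*29 = ((-1 + 2*m)/(2*m))*29 = 29*(-1 + 2*m)/(2*m))
(S(273) - 257013) + I = ((29 - 29/2/273) - 257013) - 106868 = ((29 - 29/2*1/273) - 257013) - 106868 = ((29 - 29/546) - 257013) - 106868 = (15805/546 - 257013) - 106868 = -140313293/546 - 106868 = -198663221/546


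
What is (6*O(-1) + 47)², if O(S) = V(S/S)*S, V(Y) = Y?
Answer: 1681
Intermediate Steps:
O(S) = S (O(S) = (S/S)*S = 1*S = S)
(6*O(-1) + 47)² = (6*(-1) + 47)² = (-6 + 47)² = 41² = 1681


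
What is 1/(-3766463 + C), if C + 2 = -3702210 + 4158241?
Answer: -1/3310434 ≈ -3.0208e-7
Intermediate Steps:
C = 456029 (C = -2 + (-3702210 + 4158241) = -2 + 456031 = 456029)
1/(-3766463 + C) = 1/(-3766463 + 456029) = 1/(-3310434) = -1/3310434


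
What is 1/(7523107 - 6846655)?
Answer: 1/676452 ≈ 1.4783e-6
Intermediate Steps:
1/(7523107 - 6846655) = 1/676452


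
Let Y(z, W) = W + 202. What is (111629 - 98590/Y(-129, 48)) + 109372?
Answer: 5515166/25 ≈ 2.2061e+5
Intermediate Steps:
Y(z, W) = 202 + W
(111629 - 98590/Y(-129, 48)) + 109372 = (111629 - 98590/(202 + 48)) + 109372 = (111629 - 98590/250) + 109372 = (111629 - 98590*1/250) + 109372 = (111629 - 9859/25) + 109372 = 2780866/25 + 109372 = 5515166/25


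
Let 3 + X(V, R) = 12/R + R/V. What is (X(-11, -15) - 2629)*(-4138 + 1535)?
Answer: 376729587/55 ≈ 6.8496e+6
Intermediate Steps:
X(V, R) = -3 + 12/R + R/V (X(V, R) = -3 + (12/R + R/V) = -3 + 12/R + R/V)
(X(-11, -15) - 2629)*(-4138 + 1535) = ((-3 + 12/(-15) - 15/(-11)) - 2629)*(-4138 + 1535) = ((-3 + 12*(-1/15) - 15*(-1/11)) - 2629)*(-2603) = ((-3 - 4/5 + 15/11) - 2629)*(-2603) = (-134/55 - 2629)*(-2603) = -144729/55*(-2603) = 376729587/55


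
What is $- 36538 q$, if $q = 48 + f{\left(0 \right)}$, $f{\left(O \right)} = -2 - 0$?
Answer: $-1680748$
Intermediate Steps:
$f{\left(O \right)} = -2$ ($f{\left(O \right)} = -2 + 0 = -2$)
$q = 46$ ($q = 48 - 2 = 46$)
$- 36538 q = \left(-36538\right) 46 = -1680748$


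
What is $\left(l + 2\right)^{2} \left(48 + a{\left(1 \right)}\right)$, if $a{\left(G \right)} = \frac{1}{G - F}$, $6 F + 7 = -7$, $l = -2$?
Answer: $0$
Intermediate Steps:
$F = - \frac{7}{3}$ ($F = - \frac{7}{6} + \frac{1}{6} \left(-7\right) = - \frac{7}{6} - \frac{7}{6} = - \frac{7}{3} \approx -2.3333$)
$a{\left(G \right)} = \frac{1}{\frac{7}{3} + G}$ ($a{\left(G \right)} = \frac{1}{G - - \frac{7}{3}} = \frac{1}{G + \frac{7}{3}} = \frac{1}{\frac{7}{3} + G}$)
$\left(l + 2\right)^{2} \left(48 + a{\left(1 \right)}\right) = \left(-2 + 2\right)^{2} \left(48 + \frac{3}{7 + 3 \cdot 1}\right) = 0^{2} \left(48 + \frac{3}{7 + 3}\right) = 0 \left(48 + \frac{3}{10}\right) = 0 \cdot \frac{483}{10} = 0$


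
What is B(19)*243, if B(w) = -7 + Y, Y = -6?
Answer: -3159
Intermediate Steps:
B(w) = -13 (B(w) = -7 - 6 = -13)
B(19)*243 = -13*243 = -3159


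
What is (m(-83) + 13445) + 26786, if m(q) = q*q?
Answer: 47120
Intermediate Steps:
m(q) = q²
(m(-83) + 13445) + 26786 = ((-83)² + 13445) + 26786 = (6889 + 13445) + 26786 = 20334 + 26786 = 47120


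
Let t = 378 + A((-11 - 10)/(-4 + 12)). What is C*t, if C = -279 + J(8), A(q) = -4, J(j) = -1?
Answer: -104720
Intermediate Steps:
C = -280 (C = -279 - 1 = -280)
t = 374 (t = 378 - 4 = 374)
C*t = -280*374 = -104720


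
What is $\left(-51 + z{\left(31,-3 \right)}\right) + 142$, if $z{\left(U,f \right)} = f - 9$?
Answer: $79$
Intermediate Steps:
$z{\left(U,f \right)} = -9 + f$
$\left(-51 + z{\left(31,-3 \right)}\right) + 142 = \left(-51 - 12\right) + 142 = -63 + 142 = 79$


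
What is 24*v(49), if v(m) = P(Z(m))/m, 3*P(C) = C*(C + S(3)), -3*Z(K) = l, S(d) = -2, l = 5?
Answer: 440/441 ≈ 0.99773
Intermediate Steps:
Z(K) = -5/3 (Z(K) = -⅓*5 = -5/3)
P(C) = C*(-2 + C)/3 (P(C) = (C*(C - 2))/3 = (C*(-2 + C))/3 = C*(-2 + C)/3)
v(m) = 55/(27*m) (v(m) = ((⅓)*(-5/3)*(-2 - 5/3))/m = ((⅓)*(-5/3)*(-11/3))/m = 55/(27*m))
24*v(49) = 24*((55/27)/49) = 24*((55/27)*(1/49)) = 24*(55/1323) = 440/441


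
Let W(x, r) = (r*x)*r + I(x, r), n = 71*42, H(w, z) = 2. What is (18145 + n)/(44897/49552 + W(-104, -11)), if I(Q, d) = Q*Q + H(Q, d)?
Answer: -55099216/4603365 ≈ -11.969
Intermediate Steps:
I(Q, d) = 2 + Q² (I(Q, d) = Q*Q + 2 = Q² + 2 = 2 + Q²)
n = 2982
W(x, r) = 2 + x² + x*r² (W(x, r) = (r*x)*r + (2 + x²) = x*r² + (2 + x²) = 2 + x² + x*r²)
(18145 + n)/(44897/49552 + W(-104, -11)) = (18145 + 2982)/(44897/49552 + (2 + (-104)² - 104*(-11)²)) = 21127/(44897*(1/49552) + (2 + 10816 - 104*121)) = 21127/(2363/2608 + (2 + 10816 - 12584)) = 21127/(2363/2608 - 1766) = 21127/(-4603365/2608) = 21127*(-2608/4603365) = -55099216/4603365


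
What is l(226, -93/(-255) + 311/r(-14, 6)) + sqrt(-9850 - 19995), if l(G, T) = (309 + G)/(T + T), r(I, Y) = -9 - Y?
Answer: -136425/10388 + I*sqrt(29845) ≈ -13.133 + 172.76*I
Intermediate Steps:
l(G, T) = (309 + G)/(2*T) (l(G, T) = (309 + G)/((2*T)) = (309 + G)*(1/(2*T)) = (309 + G)/(2*T))
l(226, -93/(-255) + 311/r(-14, 6)) + sqrt(-9850 - 19995) = (309 + 226)/(2*(-93/(-255) + 311/(-9 - 1*6))) + sqrt(-9850 - 19995) = (1/2)*535/(-93*(-1/255) + 311/(-9 - 6)) + sqrt(-29845) = (1/2)*535/(31/85 + 311/(-15)) + I*sqrt(29845) = (1/2)*535/(31/85 + 311*(-1/15)) + I*sqrt(29845) = (1/2)*535/(31/85 - 311/15) + I*sqrt(29845) = (1/2)*535/(-5194/255) + I*sqrt(29845) = (1/2)*(-255/5194)*535 + I*sqrt(29845) = -136425/10388 + I*sqrt(29845)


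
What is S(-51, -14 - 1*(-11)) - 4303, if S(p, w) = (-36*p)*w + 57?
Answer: -9754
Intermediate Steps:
S(p, w) = 57 - 36*p*w (S(p, w) = -36*p*w + 57 = 57 - 36*p*w)
S(-51, -14 - 1*(-11)) - 4303 = (57 - 36*(-51)*(-14 - 1*(-11))) - 4303 = (57 - 36*(-51)*(-14 + 11)) - 4303 = (57 - 36*(-51)*(-3)) - 4303 = (57 - 5508) - 4303 = -5451 - 4303 = -9754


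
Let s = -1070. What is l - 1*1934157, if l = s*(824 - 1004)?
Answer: -1741557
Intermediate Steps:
l = 192600 (l = -1070*(824 - 1004) = -1070*(-180) = 192600)
l - 1*1934157 = 192600 - 1*1934157 = 192600 - 1934157 = -1741557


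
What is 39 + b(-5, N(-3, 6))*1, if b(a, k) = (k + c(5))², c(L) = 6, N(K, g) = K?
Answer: 48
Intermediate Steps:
b(a, k) = (6 + k)² (b(a, k) = (k + 6)² = (6 + k)²)
39 + b(-5, N(-3, 6))*1 = 39 + (6 - 3)²*1 = 39 + 3²*1 = 39 + 9*1 = 39 + 9 = 48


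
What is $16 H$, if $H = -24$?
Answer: $-384$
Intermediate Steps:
$16 H = 16 \left(-24\right) = -384$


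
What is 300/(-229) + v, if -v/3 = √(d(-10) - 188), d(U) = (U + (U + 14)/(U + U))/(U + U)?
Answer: -300/229 - 3*I*√18749/10 ≈ -1.31 - 41.078*I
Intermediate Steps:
d(U) = (U + (14 + U)/(2*U))/(2*U) (d(U) = (U + (14 + U)/((2*U)))/((2*U)) = (U + (14 + U)*(1/(2*U)))*(1/(2*U)) = (U + (14 + U)/(2*U))*(1/(2*U)) = (U + (14 + U)/(2*U))/(2*U))
v = -3*I*√18749/10 (v = -3*√((¼)*(14 - 10 + 2*(-10)²)/(-10)² - 188) = -3*√((¼)*(1/100)*(14 - 10 + 2*100) - 188) = -3*√((¼)*(1/100)*(14 - 10 + 200) - 188) = -3*√((¼)*(1/100)*204 - 188) = -3*√(51/100 - 188) = -3*I*√18749/10 ≈ -41.078*I)
300/(-229) + v = 300/(-229) - 3*I*√18749/10 = 300*(-1/229) - 3*I*√18749/10 = -300/229 - 3*I*√18749/10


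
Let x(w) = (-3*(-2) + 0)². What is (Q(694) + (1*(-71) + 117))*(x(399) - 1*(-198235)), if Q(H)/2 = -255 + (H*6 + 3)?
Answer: 1560392770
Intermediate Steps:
Q(H) = -504 + 12*H (Q(H) = 2*(-255 + (H*6 + 3)) = 2*(-255 + (6*H + 3)) = 2*(-255 + (3 + 6*H)) = 2*(-252 + 6*H) = -504 + 12*H)
x(w) = 36 (x(w) = (6 + 0)² = 6² = 36)
(Q(694) + (1*(-71) + 117))*(x(399) - 1*(-198235)) = ((-504 + 12*694) + (1*(-71) + 117))*(36 - 1*(-198235)) = ((-504 + 8328) + (-71 + 117))*(36 + 198235) = (7824 + 46)*198271 = 7870*198271 = 1560392770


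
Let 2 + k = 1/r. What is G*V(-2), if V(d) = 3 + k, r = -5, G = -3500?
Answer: -2800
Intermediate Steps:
k = -11/5 (k = -2 + 1/(-5) = -2 - ⅕ = -11/5 ≈ -2.2000)
V(d) = ⅘ (V(d) = 3 - 11/5 = ⅘)
G*V(-2) = -3500*⅘ = -2800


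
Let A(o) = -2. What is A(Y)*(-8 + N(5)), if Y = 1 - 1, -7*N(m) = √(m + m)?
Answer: 16 + 2*√10/7 ≈ 16.904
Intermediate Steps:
N(m) = -√2*√m/7 (N(m) = -√(m + m)/7 = -√2*√m/7)
Y = 0
A(Y)*(-8 + N(5)) = -2*(-8 - √2*√5/7) = -2*(-8 - √10/7) = 16 + 2*√10/7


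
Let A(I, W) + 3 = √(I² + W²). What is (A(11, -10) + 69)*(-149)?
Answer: -9834 - 149*√221 ≈ -12049.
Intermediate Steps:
A(I, W) = -3 + √(I² + W²)
(A(11, -10) + 69)*(-149) = ((-3 + √(11² + (-10)²)) + 69)*(-149) = ((-3 + √(121 + 100)) + 69)*(-149) = ((-3 + √221) + 69)*(-149) = (66 + √221)*(-149) = -9834 - 149*√221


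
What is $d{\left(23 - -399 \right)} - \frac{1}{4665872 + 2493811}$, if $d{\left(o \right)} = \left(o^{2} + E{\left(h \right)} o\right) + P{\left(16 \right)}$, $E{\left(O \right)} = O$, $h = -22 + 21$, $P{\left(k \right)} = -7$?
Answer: $\frac{1271953483364}{7159683} \approx 1.7766 \cdot 10^{5}$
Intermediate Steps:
$h = -1$
$d{\left(o \right)} = -7 + o^{2} - o$ ($d{\left(o \right)} = \left(o^{2} - o\right) - 7 = -7 + o^{2} - o$)
$d{\left(23 - -399 \right)} - \frac{1}{4665872 + 2493811} = \left(-7 + \left(23 - -399\right)^{2} - \left(23 - -399\right)\right) - \frac{1}{4665872 + 2493811} = \left(-7 + \left(23 + 399\right)^{2} - \left(23 + 399\right)\right) - \frac{1}{7159683} = \left(-7 + 422^{2} - 422\right) - \frac{1}{7159683} = \left(-7 + 178084 - 422\right) - \frac{1}{7159683} = 177655 - \frac{1}{7159683} = \frac{1271953483364}{7159683}$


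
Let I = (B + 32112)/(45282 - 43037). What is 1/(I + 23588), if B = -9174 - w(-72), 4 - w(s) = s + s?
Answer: 449/10595570 ≈ 4.2376e-5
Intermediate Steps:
w(s) = 4 - 2*s (w(s) = 4 - (s + s) = 4 - 2*s)
B = -9322 (B = -9174 - (4 - 2*(-72)) = -9174 - (4 + 144) = -9174 - 1*148 = -9174 - 148 = -9322)
I = 4558/449 (I = (-9322 + 32112)/(45282 - 43037) = 22790/2245 = 22790*(1/2245) = 4558/449 ≈ 10.151)
1/(I + 23588) = 1/(4558/449 + 23588) = 1/(10595570/449) = 449/10595570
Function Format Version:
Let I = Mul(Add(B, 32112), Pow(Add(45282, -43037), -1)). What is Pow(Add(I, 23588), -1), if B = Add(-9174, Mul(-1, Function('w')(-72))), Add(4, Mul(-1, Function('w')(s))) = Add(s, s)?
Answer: Rational(449, 10595570) ≈ 4.2376e-5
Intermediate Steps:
Function('w')(s) = Add(4, Mul(-2, s)) (Function('w')(s) = Add(4, Mul(-1, Add(s, s))) = Add(4, Mul(-1, Mul(2, s))) = Add(4, Mul(-2, s)))
B = -9322 (B = Add(-9174, Mul(-1, Add(4, Mul(-2, -72)))) = Add(-9174, Mul(-1, Add(4, 144))) = Add(-9174, Mul(-1, 148)) = Add(-9174, -148) = -9322)
I = Rational(4558, 449) (I = Mul(Add(-9322, 32112), Pow(Add(45282, -43037), -1)) = Mul(22790, Pow(2245, -1)) = Mul(22790, Rational(1, 2245)) = Rational(4558, 449) ≈ 10.151)
Pow(Add(I, 23588), -1) = Pow(Add(Rational(4558, 449), 23588), -1) = Pow(Rational(10595570, 449), -1) = Rational(449, 10595570)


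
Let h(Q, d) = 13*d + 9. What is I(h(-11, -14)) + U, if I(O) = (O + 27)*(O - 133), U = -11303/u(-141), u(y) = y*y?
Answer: 888192253/19881 ≈ 44675.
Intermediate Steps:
h(Q, d) = 9 + 13*d
u(y) = y**2
U = -11303/19881 (U = -11303/((-141)**2) = -11303/19881 ≈ -0.56853)
I(O) = (-133 + O)*(27 + O) (I(O) = (27 + O)*(-133 + O) = (-133 + O)*(27 + O))
I(h(-11, -14)) + U = (-3591 + (9 + 13*(-14))**2 - 106*(9 + 13*(-14))) - 11303/19881 = (-3591 + (9 - 182)**2 - 106*(9 - 182)) - 11303/19881 = (-3591 + (-173)**2 - 106*(-173)) - 11303/19881 = (-3591 + 29929 + 18338) - 11303/19881 = 44676 - 11303/19881 = 888192253/19881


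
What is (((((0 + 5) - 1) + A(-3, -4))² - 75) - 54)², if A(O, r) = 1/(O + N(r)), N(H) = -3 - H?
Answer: 218089/16 ≈ 13631.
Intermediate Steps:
A(O, r) = 1/(-3 + O - r) (A(O, r) = 1/(O + (-3 - r)) = 1/(-3 + O - r))
(((((0 + 5) - 1) + A(-3, -4))² - 75) - 54)² = (((((0 + 5) - 1) - 1/(3 - 4 - 1*(-3)))² - 75) - 54)² = ((((5 - 1) - 1/(3 - 4 + 3))² - 75) - 54)² = (((4 - 1/2)² - 75) - 54)² = (((4 - 1*½)² - 75) - 54)² = (((4 - ½)² - 75) - 54)² = (((7/2)² - 75) - 54)² = ((49/4 - 75) - 54)² = (-251/4 - 54)² = (-467/4)² = 218089/16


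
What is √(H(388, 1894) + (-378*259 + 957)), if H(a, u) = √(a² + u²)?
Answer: √(-96945 + 2*√934445) ≈ 308.24*I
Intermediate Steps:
√(H(388, 1894) + (-378*259 + 957)) = √(√(388² + 1894²) + (-378*259 + 957)) = √(√(150544 + 3587236) + (-97902 + 957)) = √(√3737780 - 96945) = √(2*√934445 - 96945) = √(-96945 + 2*√934445)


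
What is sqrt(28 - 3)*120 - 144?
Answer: 456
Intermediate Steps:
sqrt(28 - 3)*120 - 144 = sqrt(25)*120 - 144 = 5*120 - 144 = 600 - 144 = 456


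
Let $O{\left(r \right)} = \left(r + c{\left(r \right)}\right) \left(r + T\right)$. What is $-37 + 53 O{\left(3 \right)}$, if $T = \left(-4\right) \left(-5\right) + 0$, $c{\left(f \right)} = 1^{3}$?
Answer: $4839$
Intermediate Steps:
$c{\left(f \right)} = 1$
$T = 20$ ($T = 20 + 0 = 20$)
$O{\left(r \right)} = \left(1 + r\right) \left(20 + r\right)$ ($O{\left(r \right)} = \left(r + 1\right) \left(r + 20\right) = \left(1 + r\right) \left(20 + r\right)$)
$-37 + 53 O{\left(3 \right)} = -37 + 53 \left(20 + 3^{2} + 21 \cdot 3\right) = -37 + 53 \left(20 + 9 + 63\right) = -37 + 53 \cdot 92 = -37 + 4876 = 4839$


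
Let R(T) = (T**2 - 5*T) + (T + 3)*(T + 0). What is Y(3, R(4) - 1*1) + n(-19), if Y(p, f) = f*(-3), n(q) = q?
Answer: -88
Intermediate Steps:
R(T) = T**2 - 5*T + T*(3 + T) (R(T) = (T**2 - 5*T) + (3 + T)*T = (T**2 - 5*T) + T*(3 + T) = T**2 - 5*T + T*(3 + T))
Y(p, f) = -3*f
Y(3, R(4) - 1*1) + n(-19) = -3*(2*4*(-1 + 4) - 1*1) - 19 = -3*(2*4*3 - 1) - 19 = -3*(24 - 1) - 19 = -3*23 - 19 = -69 - 19 = -88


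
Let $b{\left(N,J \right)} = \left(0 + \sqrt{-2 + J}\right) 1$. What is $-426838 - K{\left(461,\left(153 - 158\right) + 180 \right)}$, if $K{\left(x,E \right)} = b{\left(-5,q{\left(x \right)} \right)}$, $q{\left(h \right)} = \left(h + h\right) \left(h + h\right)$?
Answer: $-426838 - \sqrt{850082} \approx -4.2776 \cdot 10^{5}$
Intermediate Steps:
$q{\left(h \right)} = 4 h^{2}$ ($q{\left(h \right)} = 2 h 2 h = 4 h^{2}$)
$b{\left(N,J \right)} = \sqrt{-2 + J}$ ($b{\left(N,J \right)} = \sqrt{-2 + J} 1 = \sqrt{-2 + J}$)
$K{\left(x,E \right)} = \sqrt{-2 + 4 x^{2}}$
$-426838 - K{\left(461,\left(153 - 158\right) + 180 \right)} = -426838 - \sqrt{-2 + 4 \cdot 461^{2}} = -426838 - \sqrt{-2 + 4 \cdot 212521} = -426838 - \sqrt{-2 + 850084} = -426838 - \sqrt{850082}$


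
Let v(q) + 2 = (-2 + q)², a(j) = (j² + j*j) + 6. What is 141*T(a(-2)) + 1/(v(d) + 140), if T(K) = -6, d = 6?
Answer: -130283/154 ≈ -845.99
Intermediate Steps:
a(j) = 6 + 2*j² (a(j) = (j² + j²) + 6 = 2*j² + 6 = 6 + 2*j²)
v(q) = -2 + (-2 + q)²
141*T(a(-2)) + 1/(v(d) + 140) = 141*(-6) + 1/((-2 + (-2 + 6)²) + 140) = -846 + 1/((-2 + 4²) + 140) = -846 + 1/((-2 + 16) + 140) = -846 + 1/(14 + 140) = -846 + 1/154 = -130283/154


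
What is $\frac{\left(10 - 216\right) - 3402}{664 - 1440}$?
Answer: $\frac{451}{97} \approx 4.6495$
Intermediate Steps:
$\frac{\left(10 - 216\right) - 3402}{664 - 1440} = \frac{\left(10 - 216\right) - 3402}{-776} = \left(-206 - 3402\right) \left(- \frac{1}{776}\right) = \left(-3608\right) \left(- \frac{1}{776}\right) = \frac{451}{97}$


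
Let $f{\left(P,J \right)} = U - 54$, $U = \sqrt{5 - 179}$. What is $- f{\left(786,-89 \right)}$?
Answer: $54 - i \sqrt{174} \approx 54.0 - 13.191 i$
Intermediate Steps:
$U = i \sqrt{174}$ ($U = \sqrt{-174} = i \sqrt{174} \approx 13.191 i$)
$f{\left(P,J \right)} = -54 + i \sqrt{174}$ ($f{\left(P,J \right)} = i \sqrt{174} - 54 = -54 + i \sqrt{174}$)
$- f{\left(786,-89 \right)} = - (-54 + i \sqrt{174}) = 54 - i \sqrt{174}$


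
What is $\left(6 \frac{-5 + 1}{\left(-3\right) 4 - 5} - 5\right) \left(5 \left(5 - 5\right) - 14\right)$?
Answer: $\frac{854}{17} \approx 50.235$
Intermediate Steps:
$\left(6 \frac{-5 + 1}{\left(-3\right) 4 - 5} - 5\right) \left(5 \left(5 - 5\right) - 14\right) = \left(6 \left(- \frac{4}{-12 - 5}\right) - 5\right) \left(5 \cdot 0 - 14\right) = \left(6 \left(- \frac{4}{-17}\right) - 5\right) \left(0 - 14\right) = \left(6 \left(\left(-4\right) \left(- \frac{1}{17}\right)\right) - 5\right) \left(-14\right) = \left(6 \cdot \frac{4}{17} - 5\right) \left(-14\right) = \left(\frac{24}{17} - 5\right) \left(-14\right) = \left(- \frac{61}{17}\right) \left(-14\right) = \frac{854}{17}$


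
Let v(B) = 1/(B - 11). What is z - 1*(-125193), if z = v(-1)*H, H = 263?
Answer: 1502053/12 ≈ 1.2517e+5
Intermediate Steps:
v(B) = 1/(-11 + B)
z = -263/12 (z = 263/(-11 - 1) = 263/(-12) = -1/12*263 = -263/12 ≈ -21.917)
z - 1*(-125193) = -263/12 - 1*(-125193) = -263/12 + 125193 = 1502053/12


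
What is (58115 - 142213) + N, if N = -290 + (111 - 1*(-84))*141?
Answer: -56893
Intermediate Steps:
N = 27205 (N = -290 + (111 + 84)*141 = -290 + 195*141 = -290 + 27495 = 27205)
(58115 - 142213) + N = (58115 - 142213) + 27205 = -84098 + 27205 = -56893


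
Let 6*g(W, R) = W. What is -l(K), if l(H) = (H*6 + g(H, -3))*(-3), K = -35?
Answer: -1295/2 ≈ -647.50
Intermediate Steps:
g(W, R) = W/6
l(H) = -37*H/2 (l(H) = (H*6 + H/6)*(-3) = (6*H + H/6)*(-3) = (37*H/6)*(-3) = -37*H/2)
-l(K) = -(-37)*(-35)/2 = -1*1295/2 = -1295/2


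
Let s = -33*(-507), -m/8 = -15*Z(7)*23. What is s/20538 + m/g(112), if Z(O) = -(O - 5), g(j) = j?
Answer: -110611/2282 ≈ -48.471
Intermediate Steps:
Z(O) = 5 - O (Z(O) = -(-5 + O) = 5 - O)
m = -5520 (m = -8*(-15*(5 - 1*7))*23 = -8*(-15*(5 - 7))*23 = -8*(-15*(-2))*23 = -240*23 = -8*690 = -5520)
s = 16731
s/20538 + m/g(112) = 16731/20538 - 5520/112 = 16731*(1/20538) - 5520*1/112 = 1859/2282 - 345/7 = -110611/2282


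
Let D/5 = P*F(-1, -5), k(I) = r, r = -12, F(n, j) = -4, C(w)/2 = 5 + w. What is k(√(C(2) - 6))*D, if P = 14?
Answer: 3360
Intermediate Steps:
C(w) = 10 + 2*w (C(w) = 2*(5 + w) = 10 + 2*w)
k(I) = -12
D = -280 (D = 5*(14*(-4)) = 5*(-56) = -280)
k(√(C(2) - 6))*D = -12*(-280) = 3360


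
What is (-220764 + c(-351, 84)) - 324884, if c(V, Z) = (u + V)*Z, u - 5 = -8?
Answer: -575384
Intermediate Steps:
u = -3 (u = 5 - 8 = -3)
c(V, Z) = Z*(-3 + V) (c(V, Z) = (-3 + V)*Z = Z*(-3 + V))
(-220764 + c(-351, 84)) - 324884 = (-220764 + 84*(-3 - 351)) - 324884 = (-220764 + 84*(-354)) - 324884 = (-220764 - 29736) - 324884 = -250500 - 324884 = -575384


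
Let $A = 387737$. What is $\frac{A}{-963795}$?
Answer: $- \frac{55391}{137685} \approx -0.4023$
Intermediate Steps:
$\frac{A}{-963795} = \frac{387737}{-963795} = 387737 \left(- \frac{1}{963795}\right) = - \frac{55391}{137685}$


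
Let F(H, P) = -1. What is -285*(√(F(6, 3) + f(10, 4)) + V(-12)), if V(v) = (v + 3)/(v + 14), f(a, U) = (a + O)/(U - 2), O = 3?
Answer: 2565/2 - 285*√22/2 ≈ 614.12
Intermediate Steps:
f(a, U) = (3 + a)/(-2 + U) (f(a, U) = (a + 3)/(U - 2) = (3 + a)/(-2 + U))
V(v) = (3 + v)/(14 + v)
-285*(√(F(6, 3) + f(10, 4)) + V(-12)) = -285*(√(-1 + (3 + 10)/(-2 + 4)) + (3 - 12)/(14 - 12)) = -285*(√(-1 + 13/2) - 9/2) = -285*(√(11/2) - 9/2) = -285*(√22/2 - 9/2) = -285*(-9/2 + √22/2) = 2565/2 - 285*√22/2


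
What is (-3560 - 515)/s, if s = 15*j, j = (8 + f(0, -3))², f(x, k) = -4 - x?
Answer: -815/48 ≈ -16.979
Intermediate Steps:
j = 16 (j = (8 + (-4 - 1*0))² = (8 + (-4 + 0))² = (8 - 4)² = 4² = 16)
s = 240 (s = 15*16 = 240)
(-3560 - 515)/s = (-3560 - 515)/240 = -4075*1/240 = -815/48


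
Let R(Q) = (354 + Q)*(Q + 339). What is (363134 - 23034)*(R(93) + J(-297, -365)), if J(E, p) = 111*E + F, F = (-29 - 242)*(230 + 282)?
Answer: 7273038500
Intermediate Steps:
R(Q) = (339 + Q)*(354 + Q) (R(Q) = (354 + Q)*(339 + Q) = (339 + Q)*(354 + Q))
F = -138752 (F = -271*512 = -138752)
J(E, p) = -138752 + 111*E (J(E, p) = 111*E - 138752 = -138752 + 111*E)
(363134 - 23034)*(R(93) + J(-297, -365)) = (363134 - 23034)*((120006 + 93² + 693*93) + (-138752 + 111*(-297))) = 340100*((120006 + 8649 + 64449) + (-138752 - 32967)) = 340100*(193104 - 171719) = 340100*21385 = 7273038500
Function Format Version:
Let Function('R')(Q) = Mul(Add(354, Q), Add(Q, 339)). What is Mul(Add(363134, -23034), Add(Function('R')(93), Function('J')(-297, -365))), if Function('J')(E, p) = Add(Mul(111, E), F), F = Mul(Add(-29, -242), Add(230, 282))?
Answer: 7273038500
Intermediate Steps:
Function('R')(Q) = Mul(Add(339, Q), Add(354, Q)) (Function('R')(Q) = Mul(Add(354, Q), Add(339, Q)) = Mul(Add(339, Q), Add(354, Q)))
F = -138752 (F = Mul(-271, 512) = -138752)
Function('J')(E, p) = Add(-138752, Mul(111, E)) (Function('J')(E, p) = Add(Mul(111, E), -138752) = Add(-138752, Mul(111, E)))
Mul(Add(363134, -23034), Add(Function('R')(93), Function('J')(-297, -365))) = Mul(Add(363134, -23034), Add(Add(120006, Pow(93, 2), Mul(693, 93)), Add(-138752, Mul(111, -297)))) = Mul(340100, Add(Add(120006, 8649, 64449), Add(-138752, -32967))) = Mul(340100, Add(193104, -171719)) = Mul(340100, 21385) = 7273038500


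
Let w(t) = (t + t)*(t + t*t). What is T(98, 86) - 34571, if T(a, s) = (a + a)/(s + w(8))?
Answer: -21399351/619 ≈ -34571.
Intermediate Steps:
w(t) = 2*t*(t + t²) (w(t) = (2*t)*(t + t²) = 2*t*(t + t²))
T(a, s) = 2*a/(1152 + s) (T(a, s) = (a + a)/(s + 2*8²*(1 + 8)) = (2*a)/(s + 2*64*9) = (2*a)/(s + 1152) = (2*a)/(1152 + s) = 2*a/(1152 + s))
T(98, 86) - 34571 = 2*98/(1152 + 86) - 34571 = 2*98/1238 - 34571 = 2*98*(1/1238) - 34571 = 98/619 - 34571 = -21399351/619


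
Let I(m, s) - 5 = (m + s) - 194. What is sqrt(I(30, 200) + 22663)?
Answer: 4*sqrt(1419) ≈ 150.68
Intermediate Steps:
I(m, s) = -189 + m + s (I(m, s) = 5 + ((m + s) - 194) = 5 + (-194 + m + s) = -189 + m + s)
sqrt(I(30, 200) + 22663) = sqrt((-189 + 30 + 200) + 22663) = sqrt(41 + 22663) = sqrt(22704) = 4*sqrt(1419)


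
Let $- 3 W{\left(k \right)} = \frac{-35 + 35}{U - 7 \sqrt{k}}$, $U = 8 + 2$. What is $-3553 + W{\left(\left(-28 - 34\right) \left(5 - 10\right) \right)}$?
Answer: $-3553$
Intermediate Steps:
$U = 10$
$W{\left(k \right)} = 0$ ($W{\left(k \right)} = - \frac{\left(-35 + 35\right) \frac{1}{10 - 7 \sqrt{k}}}{3} = - \frac{0 \frac{1}{10 - 7 \sqrt{k}}}{3} = \left(- \frac{1}{3}\right) 0 = 0$)
$-3553 + W{\left(\left(-28 - 34\right) \left(5 - 10\right) \right)} = -3553 + 0 = -3553$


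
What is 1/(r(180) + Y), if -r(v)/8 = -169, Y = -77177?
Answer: -1/75825 ≈ -1.3188e-5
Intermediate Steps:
r(v) = 1352 (r(v) = -8*(-169) = 1352)
1/(r(180) + Y) = 1/(1352 - 77177) = 1/(-75825) = -1/75825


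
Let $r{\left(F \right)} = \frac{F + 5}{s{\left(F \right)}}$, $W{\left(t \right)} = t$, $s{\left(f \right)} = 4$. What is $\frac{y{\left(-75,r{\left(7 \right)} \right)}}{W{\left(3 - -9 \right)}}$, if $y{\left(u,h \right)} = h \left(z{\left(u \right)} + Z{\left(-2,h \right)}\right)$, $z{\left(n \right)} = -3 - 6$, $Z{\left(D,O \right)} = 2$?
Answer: $- \frac{7}{4} \approx -1.75$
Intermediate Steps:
$r{\left(F \right)} = \frac{5}{4} + \frac{F}{4}$ ($r{\left(F \right)} = \frac{F + 5}{4} = \left(5 + F\right) \frac{1}{4} = \frac{5}{4} + \frac{F}{4}$)
$z{\left(n \right)} = -9$ ($z{\left(n \right)} = -3 - 6 = -9$)
$y{\left(u,h \right)} = - 7 h$ ($y{\left(u,h \right)} = h \left(-9 + 2\right) = h \left(-7\right) = - 7 h$)
$\frac{y{\left(-75,r{\left(7 \right)} \right)}}{W{\left(3 - -9 \right)}} = \frac{\left(-7\right) \left(\frac{5}{4} + \frac{1}{4} \cdot 7\right)}{3 - -9} = \frac{\left(-7\right) \left(\frac{5}{4} + \frac{7}{4}\right)}{3 + 9} = \frac{\left(-7\right) 3}{12} = \left(-21\right) \frac{1}{12} = - \frac{7}{4}$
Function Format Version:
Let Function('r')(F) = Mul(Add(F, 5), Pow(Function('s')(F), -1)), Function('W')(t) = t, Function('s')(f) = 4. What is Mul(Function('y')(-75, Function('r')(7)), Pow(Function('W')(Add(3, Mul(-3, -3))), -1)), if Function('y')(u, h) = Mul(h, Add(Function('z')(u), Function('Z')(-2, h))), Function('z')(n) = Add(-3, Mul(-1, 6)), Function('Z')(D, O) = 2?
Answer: Rational(-7, 4) ≈ -1.7500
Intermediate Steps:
Function('r')(F) = Add(Rational(5, 4), Mul(Rational(1, 4), F)) (Function('r')(F) = Mul(Add(F, 5), Pow(4, -1)) = Mul(Add(5, F), Rational(1, 4)) = Add(Rational(5, 4), Mul(Rational(1, 4), F)))
Function('z')(n) = -9 (Function('z')(n) = Add(-3, -6) = -9)
Function('y')(u, h) = Mul(-7, h) (Function('y')(u, h) = Mul(h, Add(-9, 2)) = Mul(h, -7) = Mul(-7, h))
Mul(Function('y')(-75, Function('r')(7)), Pow(Function('W')(Add(3, Mul(-3, -3))), -1)) = Mul(Mul(-7, Add(Rational(5, 4), Mul(Rational(1, 4), 7))), Pow(Add(3, Mul(-3, -3)), -1)) = Mul(Mul(-7, Add(Rational(5, 4), Rational(7, 4))), Pow(Add(3, 9), -1)) = Mul(Mul(-7, 3), Pow(12, -1)) = Mul(-21, Rational(1, 12)) = Rational(-7, 4)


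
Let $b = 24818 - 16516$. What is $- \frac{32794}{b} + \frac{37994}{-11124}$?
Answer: $- \frac{170056661}{23087862} \approx -7.3656$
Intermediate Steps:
$b = 8302$
$- \frac{32794}{b} + \frac{37994}{-11124} = - \frac{32794}{8302} + \frac{37994}{-11124} = \left(-32794\right) \frac{1}{8302} + 37994 \left(- \frac{1}{11124}\right) = - \frac{16397}{4151} - \frac{18997}{5562} = - \frac{170056661}{23087862}$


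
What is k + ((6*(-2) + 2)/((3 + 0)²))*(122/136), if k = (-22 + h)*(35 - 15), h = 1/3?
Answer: -132905/306 ≈ -434.33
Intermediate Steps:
h = ⅓ ≈ 0.33333
k = -1300/3 (k = (-22 + ⅓)*(35 - 15) = -65/3*20 = -1300/3 ≈ -433.33)
k + ((6*(-2) + 2)/((3 + 0)²))*(122/136) = -1300/3 + ((6*(-2) + 2)/((3 + 0)²))*(122/136) = -1300/3 + ((-12 + 2)/(3²))*(122*(1/136)) = -1300/3 - 10/9*(61/68) = -1300/3 - 10*⅑*(61/68) = -1300/3 - 10/9*61/68 = -1300/3 - 305/306 = -132905/306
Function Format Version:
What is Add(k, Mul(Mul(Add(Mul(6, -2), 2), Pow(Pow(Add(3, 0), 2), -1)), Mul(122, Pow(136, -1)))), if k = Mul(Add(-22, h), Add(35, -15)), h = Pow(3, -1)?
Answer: Rational(-132905, 306) ≈ -434.33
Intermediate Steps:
h = Rational(1, 3) ≈ 0.33333
k = Rational(-1300, 3) (k = Mul(Add(-22, Rational(1, 3)), Add(35, -15)) = Mul(Rational(-65, 3), 20) = Rational(-1300, 3) ≈ -433.33)
Add(k, Mul(Mul(Add(Mul(6, -2), 2), Pow(Pow(Add(3, 0), 2), -1)), Mul(122, Pow(136, -1)))) = Add(Rational(-1300, 3), Mul(Mul(Add(Mul(6, -2), 2), Pow(Pow(Add(3, 0), 2), -1)), Mul(122, Pow(136, -1)))) = Add(Rational(-1300, 3), Mul(Mul(Add(-12, 2), Pow(Pow(3, 2), -1)), Mul(122, Rational(1, 136)))) = Add(Rational(-1300, 3), Mul(Mul(-10, Pow(9, -1)), Rational(61, 68))) = Add(Rational(-1300, 3), Mul(Mul(-10, Rational(1, 9)), Rational(61, 68))) = Add(Rational(-1300, 3), Mul(Rational(-10, 9), Rational(61, 68))) = Add(Rational(-1300, 3), Rational(-305, 306)) = Rational(-132905, 306)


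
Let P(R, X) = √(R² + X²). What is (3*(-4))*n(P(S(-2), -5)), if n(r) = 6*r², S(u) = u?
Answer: -2088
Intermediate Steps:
(3*(-4))*n(P(S(-2), -5)) = (3*(-4))*(6*(√((-2)² + (-5)²))²) = -72*(√(4 + 25))² = -72*(√29)² = -72*29 = -12*174 = -2088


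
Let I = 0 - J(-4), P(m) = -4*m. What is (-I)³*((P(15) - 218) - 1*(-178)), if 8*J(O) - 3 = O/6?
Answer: -8575/3456 ≈ -2.4812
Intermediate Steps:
J(O) = 3/8 + O/48 (J(O) = 3/8 + (O/6)/8 = 3/8 + O/48)
I = -7/24 (I = 0 - (3/8 + (1/48)*(-4)) = 0 - (3/8 - 1/12) = 0 - 1*7/24 = 0 - 7/24 = -7/24 ≈ -0.29167)
(-I)³*((P(15) - 218) - 1*(-178)) = (-1*(-7/24))³*((-4*15 - 218) - 1*(-178)) = (7/24)³*((-60 - 218) + 178) = 343*(-278 + 178)/13824 = (343/13824)*(-100) = -8575/3456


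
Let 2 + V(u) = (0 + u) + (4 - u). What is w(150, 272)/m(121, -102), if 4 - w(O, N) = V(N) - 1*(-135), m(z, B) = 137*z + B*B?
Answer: -133/26981 ≈ -0.0049294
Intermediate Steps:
V(u) = 2 (V(u) = -2 + ((0 + u) + (4 - u)) = -2 + (u + (4 - u)) = -2 + 4 = 2)
m(z, B) = B**2 + 137*z (m(z, B) = 137*z + B**2 = B**2 + 137*z)
w(O, N) = -133 (w(O, N) = 4 - (2 - 1*(-135)) = 4 - (2 + 135) = 4 - 1*137 = 4 - 137 = -133)
w(150, 272)/m(121, -102) = -133/((-102)**2 + 137*121) = -133/(10404 + 16577) = -133/26981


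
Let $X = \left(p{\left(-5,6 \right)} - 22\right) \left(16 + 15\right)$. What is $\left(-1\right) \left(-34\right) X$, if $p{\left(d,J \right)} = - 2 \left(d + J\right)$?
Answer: $-25296$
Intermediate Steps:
$p{\left(d,J \right)} = - 2 J - 2 d$ ($p{\left(d,J \right)} = - 2 \left(J + d\right) = - 2 J - 2 d$)
$X = -744$ ($X = \left(\left(\left(-2\right) 6 - -10\right) - 22\right) \left(16 + 15\right) = \left(\left(-12 + 10\right) - 22\right) 31 = \left(-2 - 22\right) 31 = \left(-24\right) 31 = -744$)
$\left(-1\right) \left(-34\right) X = \left(-1\right) \left(-34\right) \left(-744\right) = 34 \left(-744\right) = -25296$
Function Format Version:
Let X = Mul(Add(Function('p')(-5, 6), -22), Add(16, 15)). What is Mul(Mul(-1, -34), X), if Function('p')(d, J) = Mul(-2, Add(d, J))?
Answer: -25296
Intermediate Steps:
Function('p')(d, J) = Add(Mul(-2, J), Mul(-2, d)) (Function('p')(d, J) = Mul(-2, Add(J, d)) = Add(Mul(-2, J), Mul(-2, d)))
X = -744 (X = Mul(Add(Add(Mul(-2, 6), Mul(-2, -5)), -22), Add(16, 15)) = Mul(Add(Add(-12, 10), -22), 31) = Mul(Add(-2, -22), 31) = Mul(-24, 31) = -744)
Mul(Mul(-1, -34), X) = Mul(Mul(-1, -34), -744) = Mul(34, -744) = -25296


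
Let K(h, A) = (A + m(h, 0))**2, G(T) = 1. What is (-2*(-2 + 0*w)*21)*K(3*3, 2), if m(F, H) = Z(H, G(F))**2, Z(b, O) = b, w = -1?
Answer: 336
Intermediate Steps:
m(F, H) = H**2
K(h, A) = A**2 (K(h, A) = (A + 0**2)**2 = (A + 0)**2 = A**2)
(-2*(-2 + 0*w)*21)*K(3*3, 2) = (-2*(-2 + 0*(-1))*21)*2**2 = (-2*(-2 + 0)*21)*4 = (-2*(-2)*21)*4 = (4*21)*4 = 84*4 = 336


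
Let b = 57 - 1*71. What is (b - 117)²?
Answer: 17161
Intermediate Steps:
b = -14 (b = 57 - 71 = -14)
(b - 117)² = (-14 - 117)² = (-131)² = 17161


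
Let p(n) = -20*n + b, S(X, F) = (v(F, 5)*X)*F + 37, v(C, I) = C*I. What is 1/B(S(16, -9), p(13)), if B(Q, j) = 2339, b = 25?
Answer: 1/2339 ≈ 0.00042753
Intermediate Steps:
S(X, F) = 37 + 5*X*F² (S(X, F) = ((F*5)*X)*F + 37 = ((5*F)*X)*F + 37 = (5*F*X)*F + 37 = 5*X*F² + 37 = 37 + 5*X*F²)
p(n) = 25 - 20*n (p(n) = -20*n + 25 = 25 - 20*n)
1/B(S(16, -9), p(13)) = 1/2339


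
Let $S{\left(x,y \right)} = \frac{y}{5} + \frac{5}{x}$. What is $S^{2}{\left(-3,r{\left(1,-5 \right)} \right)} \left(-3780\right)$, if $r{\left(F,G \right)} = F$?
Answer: $- \frac{40656}{5} \approx -8131.2$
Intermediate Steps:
$S{\left(x,y \right)} = \frac{5}{x} + \frac{y}{5}$ ($S{\left(x,y \right)} = y \frac{1}{5} + \frac{5}{x} = \frac{y}{5} + \frac{5}{x} = \frac{5}{x} + \frac{y}{5}$)
$S^{2}{\left(-3,r{\left(1,-5 \right)} \right)} \left(-3780\right) = \left(\frac{5}{-3} + \frac{1}{5} \cdot 1\right)^{2} \left(-3780\right) = \left(5 \left(- \frac{1}{3}\right) + \frac{1}{5}\right)^{2} \left(-3780\right) = \left(- \frac{5}{3} + \frac{1}{5}\right)^{2} \left(-3780\right) = \left(- \frac{22}{15}\right)^{2} \left(-3780\right) = \frac{484}{225} \left(-3780\right) = - \frac{40656}{5}$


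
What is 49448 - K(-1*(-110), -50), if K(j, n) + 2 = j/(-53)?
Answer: 2620960/53 ≈ 49452.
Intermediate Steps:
K(j, n) = -2 - j/53 (K(j, n) = -2 + j/(-53) = -2 + j*(-1/53) = -2 - j/53)
49448 - K(-1*(-110), -50) = 49448 - (-2 - (-1)*(-110)/53) = 49448 - (-2 - 1/53*110) = 49448 - (-2 - 110/53) = 49448 - 1*(-216/53) = 49448 + 216/53 = 2620960/53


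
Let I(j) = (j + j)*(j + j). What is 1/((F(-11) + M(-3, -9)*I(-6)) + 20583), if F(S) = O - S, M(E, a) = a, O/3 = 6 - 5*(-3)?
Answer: 1/19361 ≈ 5.1650e-5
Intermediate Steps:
I(j) = 4*j**2 (I(j) = (2*j)*(2*j) = 4*j**2)
O = 63 (O = 3*(6 - 5*(-3)) = 3*(6 + 15) = 3*21 = 63)
F(S) = 63 - S
1/((F(-11) + M(-3, -9)*I(-6)) + 20583) = 1/(((63 - 1*(-11)) - 36*(-6)**2) + 20583) = 1/(((63 + 11) - 36*36) + 20583) = 1/((74 - 9*144) + 20583) = 1/((74 - 1296) + 20583) = 1/(-1222 + 20583) = 1/19361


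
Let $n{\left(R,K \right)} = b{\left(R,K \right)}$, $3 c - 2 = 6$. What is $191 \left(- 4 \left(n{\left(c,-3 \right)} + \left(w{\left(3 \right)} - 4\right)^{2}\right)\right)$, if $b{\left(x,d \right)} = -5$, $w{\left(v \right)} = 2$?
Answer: $764$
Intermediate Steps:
$c = \frac{8}{3}$ ($c = \frac{2}{3} + \frac{1}{3} \cdot 6 = \frac{2}{3} + 2 = \frac{8}{3} \approx 2.6667$)
$n{\left(R,K \right)} = -5$
$191 \left(- 4 \left(n{\left(c,-3 \right)} + \left(w{\left(3 \right)} - 4\right)^{2}\right)\right) = 191 \left(- 4 \left(-5 + \left(2 - 4\right)^{2}\right)\right) = 191 \left(- 4 \left(-5 + \left(-2\right)^{2}\right)\right) = 191 \left(- 4 \left(-5 + 4\right)\right) = 191 \left(\left(-4\right) \left(-1\right)\right) = 191 \cdot 4 = 764$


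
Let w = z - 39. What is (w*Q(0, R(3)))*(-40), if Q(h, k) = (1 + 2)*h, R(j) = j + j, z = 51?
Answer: 0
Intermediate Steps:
R(j) = 2*j
Q(h, k) = 3*h
w = 12 (w = 51 - 39 = 12)
(w*Q(0, R(3)))*(-40) = (12*(3*0))*(-40) = (12*0)*(-40) = 0*(-40) = 0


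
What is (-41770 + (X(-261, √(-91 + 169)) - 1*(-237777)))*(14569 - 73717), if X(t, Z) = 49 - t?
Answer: -11611757916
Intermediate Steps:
(-41770 + (X(-261, √(-91 + 169)) - 1*(-237777)))*(14569 - 73717) = (-41770 + ((49 - 1*(-261)) - 1*(-237777)))*(14569 - 73717) = (-41770 + ((49 + 261) + 237777))*(-59148) = (-41770 + (310 + 237777))*(-59148) = (-41770 + 238087)*(-59148) = 196317*(-59148) = -11611757916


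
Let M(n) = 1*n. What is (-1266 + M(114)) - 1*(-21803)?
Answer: 20651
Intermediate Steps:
M(n) = n
(-1266 + M(114)) - 1*(-21803) = (-1266 + 114) - 1*(-21803) = -1152 + 21803 = 20651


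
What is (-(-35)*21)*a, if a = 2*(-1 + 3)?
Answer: 2940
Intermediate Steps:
a = 4 (a = 2*2 = 4)
(-(-35)*21)*a = -(-35)*21*4 = -35*(-21)*4 = 735*4 = 2940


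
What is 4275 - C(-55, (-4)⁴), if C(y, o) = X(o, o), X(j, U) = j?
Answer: 4019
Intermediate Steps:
C(y, o) = o
4275 - C(-55, (-4)⁴) = 4275 - 1*(-4)⁴ = 4275 - 1*256 = 4275 - 256 = 4019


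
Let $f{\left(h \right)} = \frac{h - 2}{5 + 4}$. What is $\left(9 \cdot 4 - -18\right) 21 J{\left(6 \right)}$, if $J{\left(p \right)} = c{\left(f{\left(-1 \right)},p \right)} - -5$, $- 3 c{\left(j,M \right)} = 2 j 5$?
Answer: $6930$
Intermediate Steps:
$f{\left(h \right)} = - \frac{2}{9} + \frac{h}{9}$ ($f{\left(h \right)} = \frac{-2 + h}{9} = \left(-2 + h\right) \frac{1}{9} = - \frac{2}{9} + \frac{h}{9}$)
$c{\left(j,M \right)} = - \frac{10 j}{3}$ ($c{\left(j,M \right)} = - \frac{2 j 5}{3} = - \frac{10 j}{3}$)
$J{\left(p \right)} = \frac{55}{9}$ ($J{\left(p \right)} = - \frac{10 \left(- \frac{2}{9} + \frac{1}{9} \left(-1\right)\right)}{3} - -5 = - \frac{10 \left(- \frac{2}{9} - \frac{1}{9}\right)}{3} + 5 = \left(- \frac{10}{3}\right) \left(- \frac{1}{3}\right) + 5 = \frac{10}{9} + 5 = \frac{55}{9}$)
$\left(9 \cdot 4 - -18\right) 21 J{\left(6 \right)} = \left(9 \cdot 4 - -18\right) 21 \cdot \frac{55}{9} = \left(36 + 18\right) 21 \cdot \frac{55}{9} = 54 \cdot 21 \cdot \frac{55}{9} = 1134 \cdot \frac{55}{9} = 6930$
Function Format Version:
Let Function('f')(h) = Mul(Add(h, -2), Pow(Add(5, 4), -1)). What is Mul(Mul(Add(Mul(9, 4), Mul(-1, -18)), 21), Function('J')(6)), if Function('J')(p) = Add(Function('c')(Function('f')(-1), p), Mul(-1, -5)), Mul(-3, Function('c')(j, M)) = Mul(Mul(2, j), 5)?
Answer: 6930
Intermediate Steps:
Function('f')(h) = Add(Rational(-2, 9), Mul(Rational(1, 9), h)) (Function('f')(h) = Mul(Add(-2, h), Pow(9, -1)) = Mul(Add(-2, h), Rational(1, 9)) = Add(Rational(-2, 9), Mul(Rational(1, 9), h)))
Function('c')(j, M) = Mul(Rational(-10, 3), j) (Function('c')(j, M) = Mul(Rational(-1, 3), Mul(Mul(2, j), 5)) = Mul(Rational(-1, 3), Mul(10, j)) = Mul(Rational(-10, 3), j))
Function('J')(p) = Rational(55, 9) (Function('J')(p) = Add(Mul(Rational(-10, 3), Add(Rational(-2, 9), Mul(Rational(1, 9), -1))), Mul(-1, -5)) = Add(Mul(Rational(-10, 3), Add(Rational(-2, 9), Rational(-1, 9))), 5) = Add(Mul(Rational(-10, 3), Rational(-1, 3)), 5) = Add(Rational(10, 9), 5) = Rational(55, 9))
Mul(Mul(Add(Mul(9, 4), Mul(-1, -18)), 21), Function('J')(6)) = Mul(Mul(Add(Mul(9, 4), Mul(-1, -18)), 21), Rational(55, 9)) = Mul(Mul(Add(36, 18), 21), Rational(55, 9)) = Mul(Mul(54, 21), Rational(55, 9)) = Mul(1134, Rational(55, 9)) = 6930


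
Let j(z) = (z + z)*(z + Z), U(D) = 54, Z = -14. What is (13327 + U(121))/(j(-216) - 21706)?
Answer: 13381/77654 ≈ 0.17232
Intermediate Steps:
j(z) = 2*z*(-14 + z) (j(z) = (z + z)*(z - 14) = (2*z)*(-14 + z) = 2*z*(-14 + z))
(13327 + U(121))/(j(-216) - 21706) = (13327 + 54)/(2*(-216)*(-14 - 216) - 21706) = 13381/(2*(-216)*(-230) - 21706) = 13381/(99360 - 21706) = 13381/77654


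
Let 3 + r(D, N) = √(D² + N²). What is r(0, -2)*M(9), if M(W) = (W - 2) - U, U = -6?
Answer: -13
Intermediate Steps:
r(D, N) = -3 + √(D² + N²)
M(W) = 4 + W (M(W) = (W - 2) - 1*(-6) = (-2 + W) + 6 = 4 + W)
r(0, -2)*M(9) = (-3 + √(0² + (-2)²))*(4 + 9) = (-3 + √(0 + 4))*13 = (-3 + √4)*13 = (-3 + 2)*13 = -1*13 = -13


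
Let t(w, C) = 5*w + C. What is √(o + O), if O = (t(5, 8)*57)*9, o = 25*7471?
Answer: 2*√50926 ≈ 451.34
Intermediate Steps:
t(w, C) = C + 5*w
o = 186775
O = 16929 (O = ((8 + 5*5)*57)*9 = ((8 + 25)*57)*9 = (33*57)*9 = 1881*9 = 16929)
√(o + O) = √(186775 + 16929) = √203704 = 2*√50926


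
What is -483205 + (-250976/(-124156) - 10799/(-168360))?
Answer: -2525086052388199/5225726040 ≈ -4.8320e+5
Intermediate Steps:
-483205 + (-250976/(-124156) - 10799/(-168360)) = -483205 + (-250976*(-1/124156) - 10799*(-1/168360)) = -483205 + (62744/31039 + 10799/168360) = -483205 + 10898770001/5225726040 = -2525086052388199/5225726040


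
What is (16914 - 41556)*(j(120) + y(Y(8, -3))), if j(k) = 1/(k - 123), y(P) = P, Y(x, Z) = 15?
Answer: -361416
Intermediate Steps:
j(k) = 1/(-123 + k)
(16914 - 41556)*(j(120) + y(Y(8, -3))) = (16914 - 41556)*(1/(-123 + 120) + 15) = -24642*(1/(-3) + 15) = -24642*(-⅓ + 15) = -24642*44/3 = -361416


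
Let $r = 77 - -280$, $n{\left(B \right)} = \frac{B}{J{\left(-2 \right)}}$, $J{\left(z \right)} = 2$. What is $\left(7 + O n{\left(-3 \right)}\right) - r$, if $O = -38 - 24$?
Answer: $-257$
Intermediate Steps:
$O = -62$
$n{\left(B \right)} = \frac{B}{2}$
$r = 357$ ($r = 77 + 280 = 357$)
$\left(7 + O n{\left(-3 \right)}\right) - r = \left(7 - 62 \cdot \frac{1}{2} \left(-3\right)\right) - 357 = \left(7 - -93\right) - 357 = \left(7 + 93\right) - 357 = 100 - 357 = -257$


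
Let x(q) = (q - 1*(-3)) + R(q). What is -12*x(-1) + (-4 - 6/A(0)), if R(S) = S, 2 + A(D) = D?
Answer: -13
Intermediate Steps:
A(D) = -2 + D
x(q) = 3 + 2*q (x(q) = (q - 1*(-3)) + q = (q + 3) + q = (3 + q) + q = 3 + 2*q)
-12*x(-1) + (-4 - 6/A(0)) = -12*(3 + 2*(-1)) + (-4 - 6/(-2 + 0)) = -12*(3 - 2) + (-4 - 6/(-2)) = -12*1 + (-4 - 6*(-1)/2) = -12 + (-4 - 1*(-3)) = -12 + (-4 + 3) = -12 - 1 = -13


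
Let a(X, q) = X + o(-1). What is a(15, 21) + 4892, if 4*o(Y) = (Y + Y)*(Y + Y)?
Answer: 4908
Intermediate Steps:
o(Y) = Y² (o(Y) = ((Y + Y)*(Y + Y))/4 = ((2*Y)*(2*Y))/4 = (4*Y²)/4 = Y²)
a(X, q) = 1 + X (a(X, q) = X + (-1)² = X + 1 = 1 + X)
a(15, 21) + 4892 = (1 + 15) + 4892 = 16 + 4892 = 4908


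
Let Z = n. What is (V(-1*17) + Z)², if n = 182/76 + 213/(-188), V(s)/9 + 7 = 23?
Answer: 269231265625/12759184 ≈ 21101.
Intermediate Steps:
V(s) = 144 (V(s) = -63 + 9*23 = -63 + 207 = 144)
n = 4507/3572 (n = 182*(1/76) + 213*(-1/188) = 91/38 - 213/188 = 4507/3572 ≈ 1.2618)
Z = 4507/3572 ≈ 1.2618
(V(-1*17) + Z)² = (144 + 4507/3572)² = (518875/3572)² = 269231265625/12759184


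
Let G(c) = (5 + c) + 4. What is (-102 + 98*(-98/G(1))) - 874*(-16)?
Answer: 64608/5 ≈ 12922.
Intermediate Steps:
G(c) = 9 + c
(-102 + 98*(-98/G(1))) - 874*(-16) = (-102 + 98*(-98/(9 + 1))) - 874*(-16) = (-102 + 98*(-98/10)) - 1*(-13984) = (-102 + 98*(-98*⅒)) + 13984 = (-102 + 98*(-49/5)) + 13984 = (-102 - 4802/5) + 13984 = -5312/5 + 13984 = 64608/5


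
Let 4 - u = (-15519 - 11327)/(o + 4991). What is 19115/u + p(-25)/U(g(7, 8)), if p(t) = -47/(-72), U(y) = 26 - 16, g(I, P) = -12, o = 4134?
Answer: 62794263631/22804560 ≈ 2753.6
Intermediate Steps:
U(y) = 10
p(t) = 47/72 (p(t) = -47*(-1/72) = 47/72)
u = 63346/9125 (u = 4 - (-15519 - 11327)/(4134 + 4991) = 4 - (-26846)/9125 = 4 - 1*(-26846/9125) = 4 + 26846/9125 = 63346/9125 ≈ 6.9420)
19115/u + p(-25)/U(g(7, 8)) = 19115/(63346/9125) + (47/72)/10 = 19115*(9125/63346) + (47/72)*(1/10) = 174424375/63346 + 47/720 = 62794263631/22804560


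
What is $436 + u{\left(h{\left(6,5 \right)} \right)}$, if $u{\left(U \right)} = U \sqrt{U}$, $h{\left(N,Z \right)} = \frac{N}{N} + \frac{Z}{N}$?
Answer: $436 + \frac{11 \sqrt{66}}{36} \approx 438.48$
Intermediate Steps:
$h{\left(N,Z \right)} = 1 + \frac{Z}{N}$
$u{\left(U \right)} = U^{\frac{3}{2}}$
$436 + u{\left(h{\left(6,5 \right)} \right)} = 436 + \left(\frac{6 + 5}{6}\right)^{\frac{3}{2}} = 436 + \left(\frac{1}{6} \cdot 11\right)^{\frac{3}{2}} = 436 + \left(\frac{11}{6}\right)^{\frac{3}{2}} = 436 + \frac{11 \sqrt{66}}{36}$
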